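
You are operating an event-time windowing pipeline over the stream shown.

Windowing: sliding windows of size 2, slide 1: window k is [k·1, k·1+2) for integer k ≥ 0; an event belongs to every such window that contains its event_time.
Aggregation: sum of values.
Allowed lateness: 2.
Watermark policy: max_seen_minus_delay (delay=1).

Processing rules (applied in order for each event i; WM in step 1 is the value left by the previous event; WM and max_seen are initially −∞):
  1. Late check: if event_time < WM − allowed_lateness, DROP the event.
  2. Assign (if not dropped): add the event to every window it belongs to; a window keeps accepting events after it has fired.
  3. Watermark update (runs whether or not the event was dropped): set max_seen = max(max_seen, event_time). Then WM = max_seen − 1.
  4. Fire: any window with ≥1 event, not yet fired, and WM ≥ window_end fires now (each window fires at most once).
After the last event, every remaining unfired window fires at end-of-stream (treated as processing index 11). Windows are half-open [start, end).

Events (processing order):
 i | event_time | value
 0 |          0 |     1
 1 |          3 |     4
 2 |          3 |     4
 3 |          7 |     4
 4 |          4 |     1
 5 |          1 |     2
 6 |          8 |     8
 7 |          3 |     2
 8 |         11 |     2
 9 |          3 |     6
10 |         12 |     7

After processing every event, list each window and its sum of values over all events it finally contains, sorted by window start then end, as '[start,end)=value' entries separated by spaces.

[0,2)=1 [2,4)=8 [3,5)=9 [4,6)=1 [6,8)=4 [7,9)=12 [8,10)=8 [10,12)=2 [11,13)=9 [12,14)=7

i=0 t=0 v=1: → [0,2); WM=-1
i=1 t=3 v=4: → [3,5),[2,4); WM=2; [0,2) fires=1
i=2 t=3 v=4: → [3,5),[2,4); WM=2
i=3 t=7 v=4: → [7,9),[6,8); WM=6; [2,4) fires=8 [3,5) fires=8
i=4 t=4 v=1: → [4,6),[3,5); WM=6; [4,6) fires=1
i=5 t=1 v=2: DROP (t<6-2); WM=6
i=6 t=8 v=8: → [8,10),[7,9); WM=7
i=7 t=3 v=2: DROP (t<7-2); WM=7
i=8 t=11 v=2: → [11,13),[10,12); WM=10; [6,8) fires=4 [7,9) fires=12 [8,10) fires=8
i=9 t=3 v=6: DROP (t<10-2); WM=10
i=10 t=12 v=7: → [12,14),[11,13); WM=11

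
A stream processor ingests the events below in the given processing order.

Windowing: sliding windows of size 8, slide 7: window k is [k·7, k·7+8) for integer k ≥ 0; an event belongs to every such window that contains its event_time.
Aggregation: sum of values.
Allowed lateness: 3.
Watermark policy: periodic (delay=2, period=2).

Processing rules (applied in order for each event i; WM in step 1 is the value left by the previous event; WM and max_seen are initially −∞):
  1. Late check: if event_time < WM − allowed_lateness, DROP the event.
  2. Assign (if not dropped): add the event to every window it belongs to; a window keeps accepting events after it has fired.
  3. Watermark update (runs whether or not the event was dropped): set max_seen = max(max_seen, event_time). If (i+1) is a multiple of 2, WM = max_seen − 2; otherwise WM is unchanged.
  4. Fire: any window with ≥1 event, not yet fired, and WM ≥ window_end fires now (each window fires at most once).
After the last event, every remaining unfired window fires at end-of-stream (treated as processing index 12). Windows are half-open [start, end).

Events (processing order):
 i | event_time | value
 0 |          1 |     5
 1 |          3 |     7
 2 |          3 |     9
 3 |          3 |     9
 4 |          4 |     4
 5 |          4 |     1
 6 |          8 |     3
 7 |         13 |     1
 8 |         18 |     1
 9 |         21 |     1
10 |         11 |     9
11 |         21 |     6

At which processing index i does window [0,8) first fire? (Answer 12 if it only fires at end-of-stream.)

7

i=0 t=1 v=5: → [0,8); WM=−∞
i=1 t=3 v=7: → [0,8); WM=1
i=2 t=3 v=9: → [0,8); WM=1
i=3 t=3 v=9: → [0,8); WM=1
i=4 t=4 v=4: → [0,8); WM=1
i=5 t=4 v=1: → [0,8); WM=2
i=6 t=8 v=3: → [7,15); WM=2
i=7 t=13 v=1: → [7,15); WM=11; [0,8) fires=35
i=8 t=18 v=1: → [14,22); WM=11
i=9 t=21 v=1: → [21,29),[14,22); WM=19; [7,15) fires=4
i=10 t=11 v=9: DROP (t<19-3); WM=19
i=11 t=21 v=6: → [21,29),[14,22); WM=19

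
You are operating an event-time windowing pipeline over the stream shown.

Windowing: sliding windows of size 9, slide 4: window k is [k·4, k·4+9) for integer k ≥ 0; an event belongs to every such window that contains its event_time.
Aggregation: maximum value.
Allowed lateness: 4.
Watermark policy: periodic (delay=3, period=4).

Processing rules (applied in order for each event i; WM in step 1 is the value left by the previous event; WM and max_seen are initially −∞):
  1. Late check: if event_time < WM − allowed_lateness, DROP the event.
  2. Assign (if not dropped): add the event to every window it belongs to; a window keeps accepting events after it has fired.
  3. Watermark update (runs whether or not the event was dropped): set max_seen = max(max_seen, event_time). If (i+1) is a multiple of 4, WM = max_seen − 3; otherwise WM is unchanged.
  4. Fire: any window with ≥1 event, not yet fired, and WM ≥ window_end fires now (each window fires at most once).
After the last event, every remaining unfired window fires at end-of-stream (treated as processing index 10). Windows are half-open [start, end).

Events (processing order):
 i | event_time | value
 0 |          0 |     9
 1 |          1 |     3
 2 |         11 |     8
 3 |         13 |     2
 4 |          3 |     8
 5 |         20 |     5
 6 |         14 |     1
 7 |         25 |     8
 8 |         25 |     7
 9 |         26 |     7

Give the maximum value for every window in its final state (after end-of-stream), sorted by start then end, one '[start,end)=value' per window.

[0,9)=9 [4,13)=8 [8,17)=8 [12,21)=5 [16,25)=5 [20,29)=8 [24,33)=8

i=0 t=0 v=9: → [0,9); WM=−∞
i=1 t=1 v=3: → [0,9); WM=−∞
i=2 t=11 v=8: → [8,17),[4,13); WM=−∞
i=3 t=13 v=2: → [12,21),[8,17); WM=10; [0,9) fires=9
i=4 t=3 v=8: DROP (t<10-4); WM=10
i=5 t=20 v=5: → [20,29),[16,25),[12,21); WM=10
i=6 t=14 v=1: → [12,21),[8,17); WM=10
i=7 t=25 v=8: → [24,33),[20,29); WM=22; [4,13) fires=8 [8,17) fires=8 [12,21) fires=5
i=8 t=25 v=7: → [24,33),[20,29); WM=22
i=9 t=26 v=7: → [24,33),[20,29); WM=22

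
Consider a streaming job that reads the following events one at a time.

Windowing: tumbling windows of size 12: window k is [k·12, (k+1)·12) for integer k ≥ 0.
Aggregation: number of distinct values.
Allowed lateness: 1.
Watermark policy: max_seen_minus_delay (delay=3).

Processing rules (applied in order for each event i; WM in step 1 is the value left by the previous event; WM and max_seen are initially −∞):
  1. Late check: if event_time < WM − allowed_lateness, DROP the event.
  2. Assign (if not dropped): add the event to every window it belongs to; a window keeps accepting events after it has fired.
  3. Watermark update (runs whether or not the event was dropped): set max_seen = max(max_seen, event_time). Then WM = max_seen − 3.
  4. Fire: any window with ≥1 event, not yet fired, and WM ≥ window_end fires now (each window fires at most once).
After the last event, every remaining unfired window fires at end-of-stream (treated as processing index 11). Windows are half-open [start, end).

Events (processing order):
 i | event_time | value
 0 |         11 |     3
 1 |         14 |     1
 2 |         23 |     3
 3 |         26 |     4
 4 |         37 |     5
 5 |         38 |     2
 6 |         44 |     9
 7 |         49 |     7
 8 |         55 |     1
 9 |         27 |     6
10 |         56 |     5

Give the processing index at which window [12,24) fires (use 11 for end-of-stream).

i=0 t=11 v=3: → [0,12); WM=8
i=1 t=14 v=1: → [12,24); WM=11
i=2 t=23 v=3: → [12,24); WM=20; [0,12) fires=1
i=3 t=26 v=4: → [24,36); WM=23
i=4 t=37 v=5: → [36,48); WM=34; [12,24) fires=2
i=5 t=38 v=2: → [36,48); WM=35
i=6 t=44 v=9: → [36,48); WM=41; [24,36) fires=1
i=7 t=49 v=7: → [48,60); WM=46
i=8 t=55 v=1: → [48,60); WM=52; [36,48) fires=3
i=9 t=27 v=6: DROP (t<52-1); WM=52
i=10 t=56 v=5: → [48,60); WM=53

4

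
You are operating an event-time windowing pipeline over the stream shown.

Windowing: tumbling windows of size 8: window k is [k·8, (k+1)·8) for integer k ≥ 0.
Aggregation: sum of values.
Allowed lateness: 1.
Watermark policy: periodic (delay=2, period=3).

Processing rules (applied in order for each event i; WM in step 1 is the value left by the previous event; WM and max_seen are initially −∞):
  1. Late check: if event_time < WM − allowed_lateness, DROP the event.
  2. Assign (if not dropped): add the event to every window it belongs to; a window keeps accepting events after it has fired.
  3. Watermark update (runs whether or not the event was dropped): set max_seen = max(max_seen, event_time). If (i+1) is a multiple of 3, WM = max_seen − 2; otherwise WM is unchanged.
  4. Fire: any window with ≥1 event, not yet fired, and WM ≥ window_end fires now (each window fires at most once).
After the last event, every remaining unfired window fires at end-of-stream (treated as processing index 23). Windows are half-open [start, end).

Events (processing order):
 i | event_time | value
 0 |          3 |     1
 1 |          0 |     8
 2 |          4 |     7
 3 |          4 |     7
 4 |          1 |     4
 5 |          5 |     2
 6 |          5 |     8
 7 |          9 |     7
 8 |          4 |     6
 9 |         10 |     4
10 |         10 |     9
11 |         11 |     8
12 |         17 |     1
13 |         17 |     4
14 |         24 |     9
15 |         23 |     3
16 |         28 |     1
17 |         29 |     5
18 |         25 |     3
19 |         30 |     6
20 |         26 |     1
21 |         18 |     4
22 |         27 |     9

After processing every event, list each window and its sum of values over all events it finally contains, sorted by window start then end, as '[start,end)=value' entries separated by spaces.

[0,8)=43 [8,16)=28 [16,24)=8 [24,32)=31

i=0 t=3 v=1: → [0,8); WM=−∞
i=1 t=0 v=8: → [0,8); WM=−∞
i=2 t=4 v=7: → [0,8); WM=2
i=3 t=4 v=7: → [0,8); WM=2
i=4 t=1 v=4: → [0,8); WM=2
i=5 t=5 v=2: → [0,8); WM=3
i=6 t=5 v=8: → [0,8); WM=3
i=7 t=9 v=7: → [8,16); WM=3
i=8 t=4 v=6: → [0,8); WM=7
i=9 t=10 v=4: → [8,16); WM=7
i=10 t=10 v=9: → [8,16); WM=7
i=11 t=11 v=8: → [8,16); WM=9; [0,8) fires=43
i=12 t=17 v=1: → [16,24); WM=9
i=13 t=17 v=4: → [16,24); WM=9
i=14 t=24 v=9: → [24,32); WM=22; [8,16) fires=28
i=15 t=23 v=3: → [16,24); WM=22
i=16 t=28 v=1: → [24,32); WM=22
i=17 t=29 v=5: → [24,32); WM=27; [16,24) fires=8
i=18 t=25 v=3: DROP (t<27-1); WM=27
i=19 t=30 v=6: → [24,32); WM=27
i=20 t=26 v=1: → [24,32); WM=28
i=21 t=18 v=4: DROP (t<28-1); WM=28
i=22 t=27 v=9: → [24,32); WM=28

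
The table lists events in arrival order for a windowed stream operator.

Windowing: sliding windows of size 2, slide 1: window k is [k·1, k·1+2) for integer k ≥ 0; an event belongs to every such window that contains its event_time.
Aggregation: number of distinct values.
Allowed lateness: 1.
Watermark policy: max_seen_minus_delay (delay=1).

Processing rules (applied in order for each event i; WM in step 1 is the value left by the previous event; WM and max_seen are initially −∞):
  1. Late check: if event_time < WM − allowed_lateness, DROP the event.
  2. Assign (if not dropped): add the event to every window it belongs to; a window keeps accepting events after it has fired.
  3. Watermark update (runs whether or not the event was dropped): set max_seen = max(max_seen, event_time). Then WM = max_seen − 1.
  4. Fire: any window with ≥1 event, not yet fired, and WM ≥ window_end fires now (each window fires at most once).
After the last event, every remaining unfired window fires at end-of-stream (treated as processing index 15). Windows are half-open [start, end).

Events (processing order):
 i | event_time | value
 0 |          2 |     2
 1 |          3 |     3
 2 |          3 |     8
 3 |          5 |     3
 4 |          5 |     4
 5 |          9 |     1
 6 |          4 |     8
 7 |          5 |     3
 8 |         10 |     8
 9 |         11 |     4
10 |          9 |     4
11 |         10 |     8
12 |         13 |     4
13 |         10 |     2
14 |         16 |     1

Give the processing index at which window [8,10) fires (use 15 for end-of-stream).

i=0 t=2 v=2: → [2,4),[1,3); WM=1
i=1 t=3 v=3: → [3,5),[2,4); WM=2
i=2 t=3 v=8: → [3,5),[2,4); WM=2
i=3 t=5 v=3: → [5,7),[4,6); WM=4; [1,3) fires=1 [2,4) fires=3
i=4 t=5 v=4: → [5,7),[4,6); WM=4
i=5 t=9 v=1: → [9,11),[8,10); WM=8; [3,5) fires=2 [4,6) fires=2 [5,7) fires=2
i=6 t=4 v=8: DROP (t<8-1); WM=8
i=7 t=5 v=3: DROP (t<8-1); WM=8
i=8 t=10 v=8: → [10,12),[9,11); WM=9
i=9 t=11 v=4: → [11,13),[10,12); WM=10; [8,10) fires=1
i=10 t=9 v=4: → [9,11),[8,10); WM=10
i=11 t=10 v=8: → [10,12),[9,11); WM=10
i=12 t=13 v=4: → [13,15),[12,14); WM=12; [9,11) fires=3 [10,12) fires=2
i=13 t=10 v=2: DROP (t<12-1); WM=12
i=14 t=16 v=1: → [16,18),[15,17); WM=15; [11,13) fires=1 [12,14) fires=1 [13,15) fires=1

9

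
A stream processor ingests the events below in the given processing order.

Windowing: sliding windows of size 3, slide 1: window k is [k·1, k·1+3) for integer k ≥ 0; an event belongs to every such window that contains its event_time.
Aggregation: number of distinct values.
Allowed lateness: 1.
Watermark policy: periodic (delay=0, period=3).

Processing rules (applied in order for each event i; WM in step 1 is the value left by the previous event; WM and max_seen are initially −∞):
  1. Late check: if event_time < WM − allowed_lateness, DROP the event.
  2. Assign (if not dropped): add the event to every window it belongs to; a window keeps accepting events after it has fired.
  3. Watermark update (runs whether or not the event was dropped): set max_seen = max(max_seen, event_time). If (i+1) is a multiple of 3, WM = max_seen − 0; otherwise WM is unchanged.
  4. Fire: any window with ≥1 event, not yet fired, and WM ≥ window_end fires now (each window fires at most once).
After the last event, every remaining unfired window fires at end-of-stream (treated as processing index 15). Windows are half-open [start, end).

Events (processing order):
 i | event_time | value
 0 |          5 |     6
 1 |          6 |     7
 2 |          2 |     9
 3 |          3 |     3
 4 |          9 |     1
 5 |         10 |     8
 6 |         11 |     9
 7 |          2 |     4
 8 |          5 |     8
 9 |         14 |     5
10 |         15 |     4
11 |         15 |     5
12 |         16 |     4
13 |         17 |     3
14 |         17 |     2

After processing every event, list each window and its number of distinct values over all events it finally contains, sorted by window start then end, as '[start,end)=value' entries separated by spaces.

[0,3)=1 [1,4)=1 [2,5)=1 [3,6)=1 [4,7)=2 [5,8)=2 [6,9)=1 [7,10)=1 [8,11)=2 [9,12)=3 [10,13)=2 [11,14)=1 [12,15)=1 [13,16)=2 [14,17)=2 [15,18)=4 [16,19)=3 [17,20)=2

i=0 t=5 v=6: → [5,8),[4,7),[3,6); WM=−∞
i=1 t=6 v=7: → [6,9),[5,8),[4,7); WM=−∞
i=2 t=2 v=9: → [2,5),[1,4),[0,3); WM=6; [0,3) fires=1 [1,4) fires=1 [2,5) fires=1 [3,6) fires=1
i=3 t=3 v=3: DROP (t<6-1); WM=6
i=4 t=9 v=1: → [9,12),[8,11),[7,10); WM=6
i=5 t=10 v=8: → [10,13),[9,12),[8,11); WM=10; [4,7) fires=2 [5,8) fires=2 [6,9) fires=1 [7,10) fires=1
i=6 t=11 v=9: → [11,14),[10,13),[9,12); WM=10
i=7 t=2 v=4: DROP (t<10-1); WM=10
i=8 t=5 v=8: DROP (t<10-1); WM=11; [8,11) fires=2
i=9 t=14 v=5: → [14,17),[13,16),[12,15); WM=11
i=10 t=15 v=4: → [15,18),[14,17),[13,16); WM=11
i=11 t=15 v=5: → [15,18),[14,17),[13,16); WM=15; [9,12) fires=3 [10,13) fires=2 [11,14) fires=1 [12,15) fires=1
i=12 t=16 v=4: → [16,19),[15,18),[14,17); WM=15
i=13 t=17 v=3: → [17,20),[16,19),[15,18); WM=15
i=14 t=17 v=2: → [17,20),[16,19),[15,18); WM=17; [13,16) fires=2 [14,17) fires=2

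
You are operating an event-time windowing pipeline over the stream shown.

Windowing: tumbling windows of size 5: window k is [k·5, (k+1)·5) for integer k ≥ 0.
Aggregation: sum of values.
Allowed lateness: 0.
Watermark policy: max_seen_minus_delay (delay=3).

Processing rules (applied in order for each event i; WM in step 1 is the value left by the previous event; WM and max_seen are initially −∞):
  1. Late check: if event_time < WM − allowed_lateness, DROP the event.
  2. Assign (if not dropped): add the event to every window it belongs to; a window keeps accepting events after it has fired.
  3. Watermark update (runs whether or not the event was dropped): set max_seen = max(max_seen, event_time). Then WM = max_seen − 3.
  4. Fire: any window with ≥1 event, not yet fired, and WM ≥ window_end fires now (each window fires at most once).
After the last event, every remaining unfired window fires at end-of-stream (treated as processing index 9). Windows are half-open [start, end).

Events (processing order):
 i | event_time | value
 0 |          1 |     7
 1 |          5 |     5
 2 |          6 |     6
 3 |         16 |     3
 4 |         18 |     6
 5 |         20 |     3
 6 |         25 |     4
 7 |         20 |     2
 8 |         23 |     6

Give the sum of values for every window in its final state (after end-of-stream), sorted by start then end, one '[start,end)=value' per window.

[0,5)=7 [5,10)=11 [15,20)=9 [20,25)=9 [25,30)=4

i=0 t=1 v=7: → [0,5); WM=-2
i=1 t=5 v=5: → [5,10); WM=2
i=2 t=6 v=6: → [5,10); WM=3
i=3 t=16 v=3: → [15,20); WM=13; [0,5) fires=7 [5,10) fires=11
i=4 t=18 v=6: → [15,20); WM=15
i=5 t=20 v=3: → [20,25); WM=17
i=6 t=25 v=4: → [25,30); WM=22; [15,20) fires=9
i=7 t=20 v=2: DROP (t<22-0); WM=22
i=8 t=23 v=6: → [20,25); WM=22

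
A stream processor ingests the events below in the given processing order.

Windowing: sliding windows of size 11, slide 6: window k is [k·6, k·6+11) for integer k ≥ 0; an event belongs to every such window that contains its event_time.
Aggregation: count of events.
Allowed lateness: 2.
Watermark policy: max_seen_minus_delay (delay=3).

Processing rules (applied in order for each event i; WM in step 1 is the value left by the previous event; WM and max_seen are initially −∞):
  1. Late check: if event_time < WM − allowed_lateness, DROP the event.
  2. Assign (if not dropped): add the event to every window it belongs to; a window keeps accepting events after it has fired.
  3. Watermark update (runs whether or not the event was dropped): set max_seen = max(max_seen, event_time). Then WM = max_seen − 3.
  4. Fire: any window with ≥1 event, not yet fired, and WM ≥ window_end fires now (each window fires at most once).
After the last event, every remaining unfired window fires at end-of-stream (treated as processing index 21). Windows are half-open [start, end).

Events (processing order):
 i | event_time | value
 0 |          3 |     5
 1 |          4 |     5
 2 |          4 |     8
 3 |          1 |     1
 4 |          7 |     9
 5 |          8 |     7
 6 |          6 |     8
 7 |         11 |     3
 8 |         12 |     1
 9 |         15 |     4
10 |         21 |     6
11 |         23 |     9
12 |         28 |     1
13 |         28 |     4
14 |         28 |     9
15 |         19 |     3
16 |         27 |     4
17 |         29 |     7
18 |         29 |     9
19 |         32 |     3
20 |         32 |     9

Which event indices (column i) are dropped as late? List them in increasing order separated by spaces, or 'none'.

i=0 t=3 v=5: → [0,11); WM=0
i=1 t=4 v=5: → [0,11); WM=1
i=2 t=4 v=8: → [0,11); WM=1
i=3 t=1 v=1: → [0,11); WM=1
i=4 t=7 v=9: → [6,17),[0,11); WM=4
i=5 t=8 v=7: → [6,17),[0,11); WM=5
i=6 t=6 v=8: → [6,17),[0,11); WM=5
i=7 t=11 v=3: → [6,17); WM=8
i=8 t=12 v=1: → [12,23),[6,17); WM=9
i=9 t=15 v=4: → [12,23),[6,17); WM=12; [0,11) fires=7
i=10 t=21 v=6: → [18,29),[12,23); WM=18; [6,17) fires=6
i=11 t=23 v=9: → [18,29); WM=20
i=12 t=28 v=1: → [24,35),[18,29); WM=25; [12,23) fires=3
i=13 t=28 v=4: → [24,35),[18,29); WM=25
i=14 t=28 v=9: → [24,35),[18,29); WM=25
i=15 t=19 v=3: DROP (t<25-2); WM=25
i=16 t=27 v=4: → [24,35),[18,29); WM=25
i=17 t=29 v=7: → [24,35); WM=26
i=18 t=29 v=9: → [24,35); WM=26
i=19 t=32 v=3: → [30,41),[24,35); WM=29; [18,29) fires=6
i=20 t=32 v=9: → [30,41),[24,35); WM=29

15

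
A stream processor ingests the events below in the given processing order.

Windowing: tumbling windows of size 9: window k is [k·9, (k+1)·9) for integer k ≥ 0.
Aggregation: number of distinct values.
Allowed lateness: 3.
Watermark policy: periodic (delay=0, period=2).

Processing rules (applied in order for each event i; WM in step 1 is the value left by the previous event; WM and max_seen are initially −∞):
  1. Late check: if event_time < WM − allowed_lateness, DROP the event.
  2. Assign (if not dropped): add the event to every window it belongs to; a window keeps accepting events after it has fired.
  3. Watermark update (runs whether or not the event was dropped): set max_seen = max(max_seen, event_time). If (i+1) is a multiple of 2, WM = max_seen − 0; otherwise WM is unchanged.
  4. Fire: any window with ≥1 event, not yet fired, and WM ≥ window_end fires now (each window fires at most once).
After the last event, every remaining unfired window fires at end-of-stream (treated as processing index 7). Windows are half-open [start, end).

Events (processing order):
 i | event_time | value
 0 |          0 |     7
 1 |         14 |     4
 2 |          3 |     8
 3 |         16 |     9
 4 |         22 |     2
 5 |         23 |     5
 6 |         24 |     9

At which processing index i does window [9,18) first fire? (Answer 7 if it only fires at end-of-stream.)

i=0 t=0 v=7: → [0,9); WM=−∞
i=1 t=14 v=4: → [9,18); WM=14; [0,9) fires=1
i=2 t=3 v=8: DROP (t<14-3); WM=14
i=3 t=16 v=9: → [9,18); WM=16
i=4 t=22 v=2: → [18,27); WM=16
i=5 t=23 v=5: → [18,27); WM=23; [9,18) fires=2
i=6 t=24 v=9: → [18,27); WM=23

5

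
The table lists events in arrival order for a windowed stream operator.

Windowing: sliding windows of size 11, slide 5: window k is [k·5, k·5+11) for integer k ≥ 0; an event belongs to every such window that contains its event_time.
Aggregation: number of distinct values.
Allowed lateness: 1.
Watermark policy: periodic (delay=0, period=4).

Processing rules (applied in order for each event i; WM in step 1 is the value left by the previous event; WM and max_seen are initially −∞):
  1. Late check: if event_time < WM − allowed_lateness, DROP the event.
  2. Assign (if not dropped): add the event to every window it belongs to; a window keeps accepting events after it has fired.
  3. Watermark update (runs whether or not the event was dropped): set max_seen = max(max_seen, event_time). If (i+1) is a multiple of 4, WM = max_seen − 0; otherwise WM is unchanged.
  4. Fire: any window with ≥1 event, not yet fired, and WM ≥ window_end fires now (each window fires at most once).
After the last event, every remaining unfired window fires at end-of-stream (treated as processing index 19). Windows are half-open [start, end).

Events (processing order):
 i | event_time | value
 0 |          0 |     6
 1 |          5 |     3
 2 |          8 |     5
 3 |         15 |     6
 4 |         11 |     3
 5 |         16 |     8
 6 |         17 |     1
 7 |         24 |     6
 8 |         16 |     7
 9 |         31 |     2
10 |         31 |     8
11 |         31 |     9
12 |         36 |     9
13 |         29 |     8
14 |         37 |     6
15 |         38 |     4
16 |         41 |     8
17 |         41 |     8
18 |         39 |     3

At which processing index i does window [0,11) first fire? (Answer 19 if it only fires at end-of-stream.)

i=0 t=0 v=6: → [0,11); WM=−∞
i=1 t=5 v=3: → [5,16),[0,11); WM=−∞
i=2 t=8 v=5: → [5,16),[0,11); WM=−∞
i=3 t=15 v=6: → [15,26),[10,21),[5,16); WM=15; [0,11) fires=3
i=4 t=11 v=3: DROP (t<15-1); WM=15
i=5 t=16 v=8: → [15,26),[10,21); WM=15
i=6 t=17 v=1: → [15,26),[10,21); WM=15
i=7 t=24 v=6: → [20,31),[15,26); WM=24; [5,16) fires=3 [10,21) fires=3
i=8 t=16 v=7: DROP (t<24-1); WM=24
i=9 t=31 v=2: → [30,41),[25,36); WM=24
i=10 t=31 v=8: → [30,41),[25,36); WM=24
i=11 t=31 v=9: → [30,41),[25,36); WM=31; [15,26) fires=3 [20,31) fires=1
i=12 t=36 v=9: → [35,46),[30,41); WM=31
i=13 t=29 v=8: DROP (t<31-1); WM=31
i=14 t=37 v=6: → [35,46),[30,41); WM=31
i=15 t=38 v=4: → [35,46),[30,41); WM=38; [25,36) fires=3
i=16 t=41 v=8: → [40,51),[35,46); WM=38
i=17 t=41 v=8: → [40,51),[35,46); WM=38
i=18 t=39 v=3: → [35,46),[30,41); WM=38

3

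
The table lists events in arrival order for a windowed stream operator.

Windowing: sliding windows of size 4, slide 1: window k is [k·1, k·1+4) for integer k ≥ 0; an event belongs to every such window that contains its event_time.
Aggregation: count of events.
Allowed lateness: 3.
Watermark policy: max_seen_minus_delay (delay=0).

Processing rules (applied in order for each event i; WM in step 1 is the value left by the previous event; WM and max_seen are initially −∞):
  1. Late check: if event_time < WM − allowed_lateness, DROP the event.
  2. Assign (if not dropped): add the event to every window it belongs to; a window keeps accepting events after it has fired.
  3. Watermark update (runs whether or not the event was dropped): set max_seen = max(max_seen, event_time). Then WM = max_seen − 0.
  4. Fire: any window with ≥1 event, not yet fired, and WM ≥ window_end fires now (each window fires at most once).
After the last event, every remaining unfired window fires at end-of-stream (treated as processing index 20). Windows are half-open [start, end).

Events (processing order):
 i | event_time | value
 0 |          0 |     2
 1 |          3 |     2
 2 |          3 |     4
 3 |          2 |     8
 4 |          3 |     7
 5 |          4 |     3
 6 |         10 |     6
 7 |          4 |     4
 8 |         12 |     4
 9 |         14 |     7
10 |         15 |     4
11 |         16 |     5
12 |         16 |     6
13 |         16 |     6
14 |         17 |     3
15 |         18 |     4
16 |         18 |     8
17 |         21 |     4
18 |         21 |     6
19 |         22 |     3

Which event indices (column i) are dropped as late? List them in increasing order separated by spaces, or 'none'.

7

i=0 t=0 v=2: → [0,4); WM=0
i=1 t=3 v=2: → [3,7),[2,6),[1,5),[0,4); WM=3
i=2 t=3 v=4: → [3,7),[2,6),[1,5),[0,4); WM=3
i=3 t=2 v=8: → [2,6),[1,5),[0,4); WM=3
i=4 t=3 v=7: → [3,7),[2,6),[1,5),[0,4); WM=3
i=5 t=4 v=3: → [4,8),[3,7),[2,6),[1,5); WM=4; [0,4) fires=5
i=6 t=10 v=6: → [10,14),[9,13),[8,12),[7,11); WM=10; [1,5) fires=5 [2,6) fires=5 [3,7) fires=4 [4,8) fires=1
i=7 t=4 v=4: DROP (t<10-3); WM=10
i=8 t=12 v=4: → [12,16),[11,15),[10,14),[9,13); WM=12; [7,11) fires=1 [8,12) fires=1
i=9 t=14 v=7: → [14,18),[13,17),[12,16),[11,15); WM=14; [9,13) fires=2 [10,14) fires=2
i=10 t=15 v=4: → [15,19),[14,18),[13,17),[12,16); WM=15; [11,15) fires=2
i=11 t=16 v=5: → [16,20),[15,19),[14,18),[13,17); WM=16; [12,16) fires=3
i=12 t=16 v=6: → [16,20),[15,19),[14,18),[13,17); WM=16
i=13 t=16 v=6: → [16,20),[15,19),[14,18),[13,17); WM=16
i=14 t=17 v=3: → [17,21),[16,20),[15,19),[14,18); WM=17; [13,17) fires=5
i=15 t=18 v=4: → [18,22),[17,21),[16,20),[15,19); WM=18; [14,18) fires=6
i=16 t=18 v=8: → [18,22),[17,21),[16,20),[15,19); WM=18
i=17 t=21 v=4: → [21,25),[20,24),[19,23),[18,22); WM=21; [15,19) fires=7 [16,20) fires=6 [17,21) fires=3
i=18 t=21 v=6: → [21,25),[20,24),[19,23),[18,22); WM=21
i=19 t=22 v=3: → [22,26),[21,25),[20,24),[19,23); WM=22; [18,22) fires=4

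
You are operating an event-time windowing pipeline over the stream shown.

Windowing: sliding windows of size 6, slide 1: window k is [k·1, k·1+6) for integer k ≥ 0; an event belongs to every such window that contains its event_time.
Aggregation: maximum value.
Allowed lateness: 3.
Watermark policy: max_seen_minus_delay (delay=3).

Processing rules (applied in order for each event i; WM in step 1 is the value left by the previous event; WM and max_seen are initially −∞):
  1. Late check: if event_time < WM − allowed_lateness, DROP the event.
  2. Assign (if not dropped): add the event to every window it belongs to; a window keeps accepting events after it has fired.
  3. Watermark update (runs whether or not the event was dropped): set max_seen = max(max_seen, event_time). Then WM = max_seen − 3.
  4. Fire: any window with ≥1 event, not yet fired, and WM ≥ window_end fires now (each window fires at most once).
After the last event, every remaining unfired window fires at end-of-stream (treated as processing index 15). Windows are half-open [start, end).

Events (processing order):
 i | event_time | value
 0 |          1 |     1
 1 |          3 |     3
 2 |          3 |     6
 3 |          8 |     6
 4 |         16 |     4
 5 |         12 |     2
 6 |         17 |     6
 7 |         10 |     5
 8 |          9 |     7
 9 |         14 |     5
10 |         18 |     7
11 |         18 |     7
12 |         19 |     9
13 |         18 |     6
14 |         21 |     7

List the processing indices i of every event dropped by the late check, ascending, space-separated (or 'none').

i=0 t=1 v=1: → [1,7),[0,6); WM=-2
i=1 t=3 v=3: → [3,9),[2,8),[1,7),[0,6); WM=0
i=2 t=3 v=6: → [3,9),[2,8),[1,7),[0,6); WM=0
i=3 t=8 v=6: → [8,14),[7,13),[6,12),[5,11),[4,10),[3,9); WM=5
i=4 t=16 v=4: → [16,22),[15,21),[14,20),[13,19),[12,18),[11,17); WM=13; [0,6) fires=6 [1,7) fires=6 [2,8) fires=6 [3,9) fires=6 [4,10) fires=6 [5,11) fires=6 [6,12) fires=6 [7,13) fires=6
i=5 t=12 v=2: → [12,18),[11,17),[10,16),[9,15),[8,14),[7,13); WM=13
i=6 t=17 v=6: → [17,23),[16,22),[15,21),[14,20),[13,19),[12,18); WM=14; [8,14) fires=6
i=7 t=10 v=5: DROP (t<14-3); WM=14
i=8 t=9 v=7: DROP (t<14-3); WM=14
i=9 t=14 v=5: → [14,20),[13,19),[12,18),[11,17),[10,16),[9,15); WM=14
i=10 t=18 v=7: → [18,24),[17,23),[16,22),[15,21),[14,20),[13,19); WM=15; [9,15) fires=5
i=11 t=18 v=7: → [18,24),[17,23),[16,22),[15,21),[14,20),[13,19); WM=15
i=12 t=19 v=9: → [19,25),[18,24),[17,23),[16,22),[15,21),[14,20); WM=16; [10,16) fires=5
i=13 t=18 v=6: → [18,24),[17,23),[16,22),[15,21),[14,20),[13,19); WM=16
i=14 t=21 v=7: → [21,27),[20,26),[19,25),[18,24),[17,23),[16,22); WM=18; [11,17) fires=5 [12,18) fires=6

7 8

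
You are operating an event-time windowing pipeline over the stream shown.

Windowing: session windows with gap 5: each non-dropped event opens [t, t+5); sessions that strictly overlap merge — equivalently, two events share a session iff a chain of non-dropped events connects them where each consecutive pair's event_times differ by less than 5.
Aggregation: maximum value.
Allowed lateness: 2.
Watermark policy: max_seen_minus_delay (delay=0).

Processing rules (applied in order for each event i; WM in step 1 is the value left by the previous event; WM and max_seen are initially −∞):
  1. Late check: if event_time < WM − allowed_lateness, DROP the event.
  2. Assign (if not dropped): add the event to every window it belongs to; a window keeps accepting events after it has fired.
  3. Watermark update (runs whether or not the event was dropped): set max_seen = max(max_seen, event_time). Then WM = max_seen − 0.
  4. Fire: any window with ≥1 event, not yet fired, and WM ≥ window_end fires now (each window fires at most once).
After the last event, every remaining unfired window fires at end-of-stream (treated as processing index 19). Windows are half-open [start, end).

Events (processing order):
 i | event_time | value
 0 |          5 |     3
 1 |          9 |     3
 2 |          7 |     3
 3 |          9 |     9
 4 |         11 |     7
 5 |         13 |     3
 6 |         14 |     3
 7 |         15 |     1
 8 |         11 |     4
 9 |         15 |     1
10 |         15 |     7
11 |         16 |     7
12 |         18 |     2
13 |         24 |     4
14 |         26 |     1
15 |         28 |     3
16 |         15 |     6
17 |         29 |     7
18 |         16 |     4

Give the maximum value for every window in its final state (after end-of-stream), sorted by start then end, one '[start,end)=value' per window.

i=0 t=5 v=3: → [5,10); WM=5
i=1 t=9 v=3: → [5,14); WM=9
i=2 t=7 v=3: → [5,14); WM=9
i=3 t=9 v=9: → [5,14); WM=9
i=4 t=11 v=7: → [5,16); WM=11
i=5 t=13 v=3: → [5,18); WM=13
i=6 t=14 v=3: → [5,19); WM=14
i=7 t=15 v=1: → [5,20); WM=15
i=8 t=11 v=4: DROP (t<15-2); WM=15
i=9 t=15 v=1: → [5,20); WM=15
i=10 t=15 v=7: → [5,20); WM=15
i=11 t=16 v=7: → [5,21); WM=16
i=12 t=18 v=2: → [5,23); WM=18
i=13 t=24 v=4: → [24,29); WM=24
i=14 t=26 v=1: → [24,31); WM=26
i=15 t=28 v=3: → [24,33); WM=28
i=16 t=15 v=6: DROP (t<28-2); WM=28
i=17 t=29 v=7: → [24,34); WM=29
i=18 t=16 v=4: DROP (t<29-2); WM=29

[5,23)=9 [24,34)=7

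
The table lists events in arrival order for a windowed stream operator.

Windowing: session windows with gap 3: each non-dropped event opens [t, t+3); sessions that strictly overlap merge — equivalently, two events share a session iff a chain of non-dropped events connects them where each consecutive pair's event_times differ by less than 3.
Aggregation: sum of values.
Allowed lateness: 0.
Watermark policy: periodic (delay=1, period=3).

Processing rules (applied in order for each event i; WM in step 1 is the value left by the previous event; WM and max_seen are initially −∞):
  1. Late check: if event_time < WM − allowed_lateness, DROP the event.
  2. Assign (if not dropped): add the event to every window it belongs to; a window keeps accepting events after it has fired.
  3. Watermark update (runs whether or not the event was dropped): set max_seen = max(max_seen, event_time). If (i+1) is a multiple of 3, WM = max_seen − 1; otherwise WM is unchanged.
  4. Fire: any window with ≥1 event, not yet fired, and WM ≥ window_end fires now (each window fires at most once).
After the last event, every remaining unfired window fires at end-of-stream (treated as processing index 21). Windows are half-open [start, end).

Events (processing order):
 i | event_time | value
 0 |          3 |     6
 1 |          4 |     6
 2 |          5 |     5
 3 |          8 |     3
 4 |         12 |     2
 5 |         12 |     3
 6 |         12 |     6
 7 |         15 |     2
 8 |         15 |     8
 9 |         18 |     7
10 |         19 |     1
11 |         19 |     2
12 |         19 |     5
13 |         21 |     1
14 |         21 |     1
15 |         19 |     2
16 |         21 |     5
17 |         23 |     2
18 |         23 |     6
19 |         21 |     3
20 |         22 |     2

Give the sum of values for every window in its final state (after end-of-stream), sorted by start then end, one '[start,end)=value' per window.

i=0 t=3 v=6: → [3,6); WM=−∞
i=1 t=4 v=6: → [3,7); WM=−∞
i=2 t=5 v=5: → [3,8); WM=4
i=3 t=8 v=3: → [8,11); WM=4
i=4 t=12 v=2: → [12,15); WM=4
i=5 t=12 v=3: → [12,15); WM=11
i=6 t=12 v=6: → [12,15); WM=11
i=7 t=15 v=2: → [15,18); WM=11
i=8 t=15 v=8: → [15,18); WM=14
i=9 t=18 v=7: → [18,21); WM=14
i=10 t=19 v=1: → [18,22); WM=14
i=11 t=19 v=2: → [18,22); WM=18
i=12 t=19 v=5: → [18,22); WM=18
i=13 t=21 v=1: → [18,24); WM=18
i=14 t=21 v=1: → [18,24); WM=20
i=15 t=19 v=2: DROP (t<20-0); WM=20
i=16 t=21 v=5: → [18,24); WM=20
i=17 t=23 v=2: → [18,26); WM=22
i=18 t=23 v=6: → [18,26); WM=22
i=19 t=21 v=3: DROP (t<22-0); WM=22
i=20 t=22 v=2: → [18,26); WM=22

[3,8)=17 [8,11)=3 [12,15)=11 [15,18)=10 [18,26)=32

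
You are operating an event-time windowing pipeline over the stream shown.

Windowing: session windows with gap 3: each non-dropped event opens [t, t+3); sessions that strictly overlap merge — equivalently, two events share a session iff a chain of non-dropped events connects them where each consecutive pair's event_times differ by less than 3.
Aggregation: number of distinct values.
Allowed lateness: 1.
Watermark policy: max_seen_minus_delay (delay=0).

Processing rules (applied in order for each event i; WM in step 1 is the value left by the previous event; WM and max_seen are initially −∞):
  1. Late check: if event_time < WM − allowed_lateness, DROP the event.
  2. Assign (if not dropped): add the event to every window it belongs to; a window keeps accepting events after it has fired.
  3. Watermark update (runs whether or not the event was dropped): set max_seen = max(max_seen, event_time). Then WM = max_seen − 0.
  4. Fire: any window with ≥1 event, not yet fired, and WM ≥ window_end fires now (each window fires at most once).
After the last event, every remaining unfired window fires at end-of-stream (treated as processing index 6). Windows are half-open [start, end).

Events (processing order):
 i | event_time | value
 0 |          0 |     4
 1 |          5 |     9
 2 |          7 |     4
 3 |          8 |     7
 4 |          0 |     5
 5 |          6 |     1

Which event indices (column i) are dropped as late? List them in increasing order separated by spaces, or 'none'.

4 5

i=0 t=0 v=4: → [0,3); WM=0
i=1 t=5 v=9: → [5,8); WM=5
i=2 t=7 v=4: → [5,10); WM=7
i=3 t=8 v=7: → [5,11); WM=8
i=4 t=0 v=5: DROP (t<8-1); WM=8
i=5 t=6 v=1: DROP (t<8-1); WM=8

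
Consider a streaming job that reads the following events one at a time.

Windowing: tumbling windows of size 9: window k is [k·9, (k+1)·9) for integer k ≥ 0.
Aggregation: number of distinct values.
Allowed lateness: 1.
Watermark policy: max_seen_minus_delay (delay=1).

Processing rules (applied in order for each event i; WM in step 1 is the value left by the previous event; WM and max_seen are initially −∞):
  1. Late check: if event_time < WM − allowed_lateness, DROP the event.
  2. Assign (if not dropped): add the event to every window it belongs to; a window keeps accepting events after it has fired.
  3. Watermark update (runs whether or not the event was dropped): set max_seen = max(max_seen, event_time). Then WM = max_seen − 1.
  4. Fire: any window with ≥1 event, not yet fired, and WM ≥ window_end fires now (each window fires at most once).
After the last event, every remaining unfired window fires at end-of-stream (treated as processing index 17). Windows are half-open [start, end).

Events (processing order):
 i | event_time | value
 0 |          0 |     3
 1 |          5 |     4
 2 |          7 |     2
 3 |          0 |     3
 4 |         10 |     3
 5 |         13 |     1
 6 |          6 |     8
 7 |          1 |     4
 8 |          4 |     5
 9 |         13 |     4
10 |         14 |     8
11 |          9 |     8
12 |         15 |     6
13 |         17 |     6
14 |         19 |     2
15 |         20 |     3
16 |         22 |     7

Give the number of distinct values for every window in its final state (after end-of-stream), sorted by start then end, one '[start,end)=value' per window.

[0,9)=3 [9,18)=5 [18,27)=3

i=0 t=0 v=3: → [0,9); WM=-1
i=1 t=5 v=4: → [0,9); WM=4
i=2 t=7 v=2: → [0,9); WM=6
i=3 t=0 v=3: DROP (t<6-1); WM=6
i=4 t=10 v=3: → [9,18); WM=9; [0,9) fires=3
i=5 t=13 v=1: → [9,18); WM=12
i=6 t=6 v=8: DROP (t<12-1); WM=12
i=7 t=1 v=4: DROP (t<12-1); WM=12
i=8 t=4 v=5: DROP (t<12-1); WM=12
i=9 t=13 v=4: → [9,18); WM=12
i=10 t=14 v=8: → [9,18); WM=13
i=11 t=9 v=8: DROP (t<13-1); WM=13
i=12 t=15 v=6: → [9,18); WM=14
i=13 t=17 v=6: → [9,18); WM=16
i=14 t=19 v=2: → [18,27); WM=18; [9,18) fires=5
i=15 t=20 v=3: → [18,27); WM=19
i=16 t=22 v=7: → [18,27); WM=21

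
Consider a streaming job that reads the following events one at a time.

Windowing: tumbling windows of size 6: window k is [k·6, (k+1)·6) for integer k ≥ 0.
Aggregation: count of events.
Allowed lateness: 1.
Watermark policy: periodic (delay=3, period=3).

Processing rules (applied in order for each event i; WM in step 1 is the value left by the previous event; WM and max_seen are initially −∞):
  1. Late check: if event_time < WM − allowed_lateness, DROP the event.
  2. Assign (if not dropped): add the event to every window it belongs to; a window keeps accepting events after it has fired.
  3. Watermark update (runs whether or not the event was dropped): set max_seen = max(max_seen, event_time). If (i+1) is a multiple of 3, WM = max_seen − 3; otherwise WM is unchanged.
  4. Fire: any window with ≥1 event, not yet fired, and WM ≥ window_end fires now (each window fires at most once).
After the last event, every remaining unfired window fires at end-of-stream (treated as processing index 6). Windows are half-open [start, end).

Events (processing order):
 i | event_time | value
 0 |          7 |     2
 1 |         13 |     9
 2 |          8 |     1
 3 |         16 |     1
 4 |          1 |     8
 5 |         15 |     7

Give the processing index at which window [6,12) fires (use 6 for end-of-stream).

5

i=0 t=7 v=2: → [6,12); WM=−∞
i=1 t=13 v=9: → [12,18); WM=−∞
i=2 t=8 v=1: → [6,12); WM=10
i=3 t=16 v=1: → [12,18); WM=10
i=4 t=1 v=8: DROP (t<10-1); WM=10
i=5 t=15 v=7: → [12,18); WM=13; [6,12) fires=2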